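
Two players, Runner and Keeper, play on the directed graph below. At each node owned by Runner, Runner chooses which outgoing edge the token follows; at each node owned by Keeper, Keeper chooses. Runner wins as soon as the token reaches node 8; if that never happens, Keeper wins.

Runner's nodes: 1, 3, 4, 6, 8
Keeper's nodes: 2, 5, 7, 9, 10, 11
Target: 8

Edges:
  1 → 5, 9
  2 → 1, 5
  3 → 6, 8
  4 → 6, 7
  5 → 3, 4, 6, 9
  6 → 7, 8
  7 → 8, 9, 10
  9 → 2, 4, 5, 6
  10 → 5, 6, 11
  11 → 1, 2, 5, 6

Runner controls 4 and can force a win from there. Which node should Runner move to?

A0 = {8}
A1: add {3, 6} — 3 (Runner) has 3→8; 6 (Runner) has 6→8.
A2: add {4} — 4 (Runner) has 4→6.
A3 = A2; e.g. 1 (Runner) has no edge into A2. Fixed point.
From 4, successor 6 is in the attractor (rank 1); the other successor 7 is not.

6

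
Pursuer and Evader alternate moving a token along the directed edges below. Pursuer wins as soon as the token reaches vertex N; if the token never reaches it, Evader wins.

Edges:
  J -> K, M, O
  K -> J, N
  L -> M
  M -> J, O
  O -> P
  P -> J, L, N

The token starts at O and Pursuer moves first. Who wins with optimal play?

Track states (vertex, player-to-move).
A0 = {(N,Pursuer), (N,Evader)}
A1: add {(K,Pursuer), (P,Pursuer)}.
A2: add {(O,Evader)}.
A3: add {(J,Pursuer), (M,Pursuer)}.
A4: add {(K,Evader), (L,Evader)}.
A5 = A4; e.g. (J,Evader) stays out. (O,Pursuer) never enters ⇒ Evader avoids the target.

Evader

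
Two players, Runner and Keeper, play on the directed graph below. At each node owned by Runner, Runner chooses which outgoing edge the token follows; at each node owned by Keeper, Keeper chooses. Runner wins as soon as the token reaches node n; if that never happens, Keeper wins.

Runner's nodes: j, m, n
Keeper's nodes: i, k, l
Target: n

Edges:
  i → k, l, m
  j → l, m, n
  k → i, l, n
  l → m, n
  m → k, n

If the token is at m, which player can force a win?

Runner

A0 = {n}
A1: add {j, m} — j (Runner) has j→n; m (Runner) has m→n.
m ∈ A1, so Runner can force the target.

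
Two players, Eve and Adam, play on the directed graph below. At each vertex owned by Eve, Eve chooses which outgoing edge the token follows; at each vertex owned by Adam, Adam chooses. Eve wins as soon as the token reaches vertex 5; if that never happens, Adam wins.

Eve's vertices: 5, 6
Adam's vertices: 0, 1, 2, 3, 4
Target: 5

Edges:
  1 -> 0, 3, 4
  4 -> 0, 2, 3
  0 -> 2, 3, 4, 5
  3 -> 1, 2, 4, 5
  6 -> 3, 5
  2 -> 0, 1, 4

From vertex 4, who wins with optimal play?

Adam

A0 = {5}
A1: add {6} — 6 (Eve) has 6→5.
A2 = A1; e.g. 0 (Adam) can still go to 2. Fixed point.
4 never enters the attractor, so Adam can avoid the target forever.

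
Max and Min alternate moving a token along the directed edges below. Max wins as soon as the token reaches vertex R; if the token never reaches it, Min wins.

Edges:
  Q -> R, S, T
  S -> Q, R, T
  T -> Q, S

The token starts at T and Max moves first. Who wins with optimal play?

Track states (vertex, player-to-move).
A0 = {(R,Max), (R,Min)}
A1: add {(Q,Max), (S,Max)}.
A2: add {(T,Min)}.
A3 = A2; e.g. (Q,Min) stays out. (T,Max) never enters ⇒ Min avoids the target.

Min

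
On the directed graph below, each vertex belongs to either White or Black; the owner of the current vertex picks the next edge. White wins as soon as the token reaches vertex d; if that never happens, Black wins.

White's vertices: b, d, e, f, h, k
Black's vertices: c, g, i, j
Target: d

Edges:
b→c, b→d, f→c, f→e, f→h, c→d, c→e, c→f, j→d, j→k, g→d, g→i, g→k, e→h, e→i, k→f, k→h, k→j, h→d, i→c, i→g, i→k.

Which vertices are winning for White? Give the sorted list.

b, c, d, e, f, h, j, k

A0 = {d}
A1: add {b, h} — b (White) has b→d; h (White) has h→d.
A2: add {e, f, k} — e (White) has e→h; f (White) has f→h; k (White) has k→h.
A3: add {c, j} — c (Black): all of {d, e, f} already in; j (Black): all of {d, k} already in.
A4 = A3; e.g. g (Black) can still go to i. Fixed point.
White's winning region = {b, c, d, e, f, h, j, k}.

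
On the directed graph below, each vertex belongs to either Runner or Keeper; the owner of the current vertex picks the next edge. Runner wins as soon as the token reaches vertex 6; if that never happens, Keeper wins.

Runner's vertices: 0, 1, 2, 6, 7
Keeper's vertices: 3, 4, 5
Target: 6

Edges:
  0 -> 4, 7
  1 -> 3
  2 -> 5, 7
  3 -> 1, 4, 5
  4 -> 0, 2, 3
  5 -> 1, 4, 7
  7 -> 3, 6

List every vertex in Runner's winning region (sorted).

A0 = {6}
A1: add {7} — 7 (Runner) has 7→6.
A2: add {0, 2} — 0 (Runner) has 0→7; 2 (Runner) has 2→7.
A3 = A2; e.g. 1 (Runner) has no edge into A2. Fixed point.
Runner's winning region = {0, 2, 6, 7}.

0, 2, 6, 7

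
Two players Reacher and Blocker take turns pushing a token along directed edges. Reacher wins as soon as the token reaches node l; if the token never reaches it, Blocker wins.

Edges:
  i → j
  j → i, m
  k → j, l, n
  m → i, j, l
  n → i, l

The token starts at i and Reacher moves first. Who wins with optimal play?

Blocker

Track states (vertex, player-to-move).
A0 = {(l,Reacher), (l,Blocker)}
A1: add {(k,Reacher), (m,Reacher), (n,Reacher)}.
A2 = A1; e.g. (i,Reacher) stays out. (i,Reacher) never enters ⇒ Blocker avoids the target.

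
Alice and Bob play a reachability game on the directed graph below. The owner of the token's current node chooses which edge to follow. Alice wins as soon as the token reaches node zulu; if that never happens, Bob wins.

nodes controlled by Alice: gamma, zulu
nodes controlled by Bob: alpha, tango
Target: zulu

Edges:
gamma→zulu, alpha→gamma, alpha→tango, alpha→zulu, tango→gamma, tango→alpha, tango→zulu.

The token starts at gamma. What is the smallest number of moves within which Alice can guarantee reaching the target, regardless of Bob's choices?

1

A0 = {zulu}
A1: add {gamma} — gamma (Alice) has gamma→zulu.
A2 = A1; e.g. alpha (Bob) can still go to tango. Fixed point.
gamma enters the attractor at level 1, so Alice can force the target in 1 move from there.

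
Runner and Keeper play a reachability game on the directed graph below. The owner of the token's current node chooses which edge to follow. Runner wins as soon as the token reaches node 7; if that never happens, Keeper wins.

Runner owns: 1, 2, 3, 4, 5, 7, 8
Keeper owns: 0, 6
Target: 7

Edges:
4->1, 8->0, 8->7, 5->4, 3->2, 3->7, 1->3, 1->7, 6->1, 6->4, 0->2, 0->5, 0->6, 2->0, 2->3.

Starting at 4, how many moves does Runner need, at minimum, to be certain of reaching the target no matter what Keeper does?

A0 = {7}
A1: add {1, 3, 8} — 1 (Runner) has 1→7; 3 (Runner) has 3→7; 8 (Runner) has 8→7.
A2: add {2, 4} — 2 (Runner) has 2→3; 4 (Runner) has 4→1.
4 enters the attractor at level 2, so Runner can force the target in 2 moves from there.

2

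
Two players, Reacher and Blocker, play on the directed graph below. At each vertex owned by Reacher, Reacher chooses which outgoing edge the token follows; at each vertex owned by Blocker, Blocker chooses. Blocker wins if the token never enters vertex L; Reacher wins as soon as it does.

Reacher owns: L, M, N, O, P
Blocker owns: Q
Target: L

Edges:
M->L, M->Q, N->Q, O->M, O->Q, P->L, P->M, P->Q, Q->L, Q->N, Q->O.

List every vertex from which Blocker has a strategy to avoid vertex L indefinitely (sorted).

N, Q

A0 = {L}
A1: add {M, P} — M (Reacher) has M→L; P (Reacher) has P→L.
A2: add {O} — O (Reacher) has O→M.
A3 = A2; e.g. N (Reacher) has no edge into A2. Fixed point.
Reacher's attractor = {L, M, O, P}; Blocker avoids the target exactly from the complement.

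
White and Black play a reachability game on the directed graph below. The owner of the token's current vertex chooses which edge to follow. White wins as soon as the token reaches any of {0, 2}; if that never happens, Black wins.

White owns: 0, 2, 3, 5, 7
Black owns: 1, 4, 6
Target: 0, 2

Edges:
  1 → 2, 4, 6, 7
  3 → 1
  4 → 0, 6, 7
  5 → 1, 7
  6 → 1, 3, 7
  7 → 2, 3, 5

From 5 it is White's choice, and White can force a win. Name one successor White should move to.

A0 = {0, 2}
A1: add {7} — 7 (White) has 7→2.
A2: add {5} — 5 (White) has 5→7.
A3 = A2; e.g. 1 (Black) can still go to 4. Fixed point.
From 5, successor 7 is in the attractor (rank 1); the other successor 1 is not.

7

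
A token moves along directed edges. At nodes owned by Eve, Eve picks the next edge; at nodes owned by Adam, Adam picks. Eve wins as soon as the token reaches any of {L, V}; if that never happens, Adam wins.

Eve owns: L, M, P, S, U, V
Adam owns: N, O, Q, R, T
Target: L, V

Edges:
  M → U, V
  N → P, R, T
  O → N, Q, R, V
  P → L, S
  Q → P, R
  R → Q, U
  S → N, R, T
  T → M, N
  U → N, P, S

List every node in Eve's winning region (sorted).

L, M, P, U, V

A0 = {L, V}
A1: add {M, P} — M (Eve) has M→V; P (Eve) has P→L.
A2: add {U} — U (Eve) has U→P.
A3 = A2; e.g. N (Adam) can still go to R. Fixed point.
Eve's winning region = {L, M, P, U, V}.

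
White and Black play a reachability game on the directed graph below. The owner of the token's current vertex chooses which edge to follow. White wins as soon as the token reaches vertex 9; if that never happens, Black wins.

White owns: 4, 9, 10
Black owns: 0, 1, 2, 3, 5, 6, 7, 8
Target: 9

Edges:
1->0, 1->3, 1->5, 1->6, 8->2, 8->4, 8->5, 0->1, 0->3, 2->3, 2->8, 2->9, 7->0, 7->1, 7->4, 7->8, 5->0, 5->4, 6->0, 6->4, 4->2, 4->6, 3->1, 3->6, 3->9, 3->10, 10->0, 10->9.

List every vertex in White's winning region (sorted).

A0 = {9}
A1: add {10} — 10 (White) has 10→9.
A2 = A1; e.g. 0 (Black) can still go to 1. Fixed point.
White's winning region = {9, 10}.

9, 10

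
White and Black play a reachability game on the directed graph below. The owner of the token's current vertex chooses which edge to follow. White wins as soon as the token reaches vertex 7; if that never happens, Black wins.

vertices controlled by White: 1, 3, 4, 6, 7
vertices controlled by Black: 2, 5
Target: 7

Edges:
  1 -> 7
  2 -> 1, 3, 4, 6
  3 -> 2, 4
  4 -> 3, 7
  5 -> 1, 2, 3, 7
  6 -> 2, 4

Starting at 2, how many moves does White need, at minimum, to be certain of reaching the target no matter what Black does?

3

A0 = {7}
A1: add {1, 4} — 1 (White) has 1→7; 4 (White) has 4→7.
A2: add {3, 6} — 3 (White) has 3→4; 6 (White) has 6→4.
A3: add {2} — 2 (Black): all of {1, 3, 4, 6} already in.
2 enters the attractor at level 3, so White can force the target in 3 moves from there.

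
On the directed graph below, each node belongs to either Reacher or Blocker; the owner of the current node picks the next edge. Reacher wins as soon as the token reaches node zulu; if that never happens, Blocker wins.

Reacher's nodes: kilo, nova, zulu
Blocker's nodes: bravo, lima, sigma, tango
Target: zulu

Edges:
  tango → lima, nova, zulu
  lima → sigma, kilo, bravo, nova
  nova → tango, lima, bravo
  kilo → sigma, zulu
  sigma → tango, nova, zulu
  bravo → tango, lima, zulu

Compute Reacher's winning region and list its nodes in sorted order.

kilo, zulu

A0 = {zulu}
A1: add {kilo} — kilo (Reacher) has kilo→zulu.
A2 = A1; e.g. sigma (Blocker) can still go to tango. Fixed point.
Reacher's winning region = {kilo, zulu}.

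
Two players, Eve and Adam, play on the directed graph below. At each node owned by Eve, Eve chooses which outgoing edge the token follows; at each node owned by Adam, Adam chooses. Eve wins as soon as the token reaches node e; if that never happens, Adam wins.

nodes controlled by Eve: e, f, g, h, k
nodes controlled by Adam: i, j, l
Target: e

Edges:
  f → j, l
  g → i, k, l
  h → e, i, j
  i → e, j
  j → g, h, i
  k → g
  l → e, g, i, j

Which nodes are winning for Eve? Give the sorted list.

e, h

A0 = {e}
A1: add {h} — h (Eve) has h→e.
A2 = A1; e.g. f (Eve) has no edge into A1. Fixed point.
Eve's winning region = {e, h}.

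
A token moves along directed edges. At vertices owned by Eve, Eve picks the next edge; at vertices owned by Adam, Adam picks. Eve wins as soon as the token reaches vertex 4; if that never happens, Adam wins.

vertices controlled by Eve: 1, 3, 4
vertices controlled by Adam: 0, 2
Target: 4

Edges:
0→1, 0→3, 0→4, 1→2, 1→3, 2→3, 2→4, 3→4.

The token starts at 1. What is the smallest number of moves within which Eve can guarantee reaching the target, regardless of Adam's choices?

A0 = {4}
A1: add {3} — 3 (Eve) has 3→4.
A2: add {1, 2} — 1 (Eve) has 1→3; 2 (Adam): all of {3, 4} already in.
1 enters the attractor at level 2, so Eve can force the target in 2 moves from there.

2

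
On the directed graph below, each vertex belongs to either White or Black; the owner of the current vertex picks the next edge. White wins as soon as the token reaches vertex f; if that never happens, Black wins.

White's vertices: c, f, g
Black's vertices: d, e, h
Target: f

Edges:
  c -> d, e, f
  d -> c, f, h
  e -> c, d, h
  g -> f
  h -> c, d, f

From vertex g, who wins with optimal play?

A0 = {f}
A1: add {c, g} — c (White) has c→f; g (White) has g→f.
A2 = A1; e.g. d (Black) can still go to h. Fixed point.
g ∈ A1, so White can force the target.

White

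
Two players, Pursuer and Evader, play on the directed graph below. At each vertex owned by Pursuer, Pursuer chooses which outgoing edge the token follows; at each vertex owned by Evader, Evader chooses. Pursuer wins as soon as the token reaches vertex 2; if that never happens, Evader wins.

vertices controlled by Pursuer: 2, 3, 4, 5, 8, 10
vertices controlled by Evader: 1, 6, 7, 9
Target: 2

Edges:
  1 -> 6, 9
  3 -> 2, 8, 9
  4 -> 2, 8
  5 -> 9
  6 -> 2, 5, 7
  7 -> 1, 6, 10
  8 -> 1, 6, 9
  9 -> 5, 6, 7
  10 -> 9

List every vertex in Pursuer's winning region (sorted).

2, 3, 4

A0 = {2}
A1: add {3, 4} — 3 (Pursuer) has 3→2; 4 (Pursuer) has 4→2.
A2 = A1; e.g. 1 (Evader) can still go to 6. Fixed point.
Pursuer's winning region = {2, 3, 4}.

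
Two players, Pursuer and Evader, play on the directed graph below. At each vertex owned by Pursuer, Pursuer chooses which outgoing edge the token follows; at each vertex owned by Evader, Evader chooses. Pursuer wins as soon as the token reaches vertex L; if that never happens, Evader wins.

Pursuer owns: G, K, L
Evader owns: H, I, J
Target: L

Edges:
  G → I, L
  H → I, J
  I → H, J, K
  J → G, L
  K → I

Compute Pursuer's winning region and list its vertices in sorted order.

A0 = {L}
A1: add {G} — G (Pursuer) has G→L.
A2: add {J} — J (Evader): all of {G, L} already in.
A3 = A2; e.g. H (Evader) can still go to I. Fixed point.
Pursuer's winning region = {G, J, L}.

G, J, L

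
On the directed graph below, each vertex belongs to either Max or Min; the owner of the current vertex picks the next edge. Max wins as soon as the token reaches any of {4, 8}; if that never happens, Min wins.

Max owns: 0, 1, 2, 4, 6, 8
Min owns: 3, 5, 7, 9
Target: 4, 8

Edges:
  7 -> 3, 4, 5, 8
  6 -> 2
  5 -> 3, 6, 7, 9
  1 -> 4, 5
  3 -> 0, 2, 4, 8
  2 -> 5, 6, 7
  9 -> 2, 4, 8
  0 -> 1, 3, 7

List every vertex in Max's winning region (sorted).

0, 1, 4, 8

A0 = {4, 8}
A1: add {1} — 1 (Max) has 1→4.
A2: add {0} — 0 (Max) has 0→1.
A3 = A2; e.g. 2 (Max) has no edge into A2. Fixed point.
Max's winning region = {0, 1, 4, 8}.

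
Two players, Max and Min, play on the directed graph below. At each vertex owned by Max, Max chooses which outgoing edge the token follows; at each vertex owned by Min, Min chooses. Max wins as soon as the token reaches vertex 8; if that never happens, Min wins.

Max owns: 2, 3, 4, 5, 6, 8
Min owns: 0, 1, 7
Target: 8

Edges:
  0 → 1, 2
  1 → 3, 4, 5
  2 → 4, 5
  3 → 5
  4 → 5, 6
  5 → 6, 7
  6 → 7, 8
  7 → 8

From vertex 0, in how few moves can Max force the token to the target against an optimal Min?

A0 = {8}
A1: add {6, 7} — 6 (Max) has 6→8; 7 (Min): all of {8} already in.
A2: add {4, 5} — 4 (Max) has 4→6; 5 (Max) has 5→6.
A3: add {2, 3} — 2 (Max) has 2→4; 3 (Max) has 3→5.
A4: add {1} — 1 (Min): all of {3, 4, 5} already in.
A5: add {0} — 0 (Min): all of {1, 2} already in.
A5 = all vertices. Fixed point.
0 enters the attractor at level 5, so Max can force the target in 5 moves from there.

5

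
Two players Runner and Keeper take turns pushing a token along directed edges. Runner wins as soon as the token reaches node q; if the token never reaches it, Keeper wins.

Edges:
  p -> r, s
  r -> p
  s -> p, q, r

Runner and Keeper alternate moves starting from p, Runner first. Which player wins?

Track states (vertex, player-to-move).
A0 = {(q,Runner), (q,Keeper)}
A1: add {(s,Runner)}.
A2 = A1; e.g. (p,Runner) stays out. (p,Runner) never enters ⇒ Keeper avoids the target.

Keeper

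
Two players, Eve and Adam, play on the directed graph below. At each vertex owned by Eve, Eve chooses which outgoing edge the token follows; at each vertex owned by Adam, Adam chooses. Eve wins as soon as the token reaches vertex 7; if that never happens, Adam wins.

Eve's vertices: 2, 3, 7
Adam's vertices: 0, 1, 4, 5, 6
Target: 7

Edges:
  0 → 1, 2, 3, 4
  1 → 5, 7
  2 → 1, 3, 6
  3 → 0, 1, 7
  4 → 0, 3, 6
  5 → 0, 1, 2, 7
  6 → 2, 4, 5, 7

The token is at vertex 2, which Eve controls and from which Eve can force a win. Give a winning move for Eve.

A0 = {7}
A1: add {3} — 3 (Eve) has 3→7.
A2: add {2} — 2 (Eve) has 2→3.
A3 = A2; e.g. 0 (Adam) can still go to 1. Fixed point.
From 2, successor 3 is in the attractor (rank 1); the other successors 1, 6 are not.

3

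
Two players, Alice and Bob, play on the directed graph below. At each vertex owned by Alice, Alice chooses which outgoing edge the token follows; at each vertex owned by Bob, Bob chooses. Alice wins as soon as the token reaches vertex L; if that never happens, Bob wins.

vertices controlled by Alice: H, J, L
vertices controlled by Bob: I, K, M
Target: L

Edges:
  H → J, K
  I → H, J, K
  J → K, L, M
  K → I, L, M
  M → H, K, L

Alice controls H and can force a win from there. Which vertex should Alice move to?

J

A0 = {L}
A1: add {J} — J (Alice) has J→L.
A2: add {H} — H (Alice) has H→J.
A3 = A2; e.g. I (Bob) can still go to K. Fixed point.
From H, successor J is in the attractor (rank 1); the other successor K is not.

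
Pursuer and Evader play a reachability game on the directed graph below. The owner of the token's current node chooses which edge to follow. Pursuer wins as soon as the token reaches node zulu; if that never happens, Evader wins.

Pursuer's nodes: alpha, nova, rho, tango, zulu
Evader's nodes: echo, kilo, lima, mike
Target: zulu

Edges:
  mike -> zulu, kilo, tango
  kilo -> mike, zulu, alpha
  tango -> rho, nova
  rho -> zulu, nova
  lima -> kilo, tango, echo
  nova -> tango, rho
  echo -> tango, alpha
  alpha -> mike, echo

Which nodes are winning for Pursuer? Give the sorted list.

nova, rho, tango, zulu

A0 = {zulu}
A1: add {rho} — rho (Pursuer) has rho→zulu.
A2: add {nova, tango} — tango (Pursuer) has tango→rho; nova (Pursuer) has nova→rho.
A3 = A2; e.g. mike (Evader) can still go to kilo. Fixed point.
Pursuer's winning region = {nova, rho, tango, zulu}.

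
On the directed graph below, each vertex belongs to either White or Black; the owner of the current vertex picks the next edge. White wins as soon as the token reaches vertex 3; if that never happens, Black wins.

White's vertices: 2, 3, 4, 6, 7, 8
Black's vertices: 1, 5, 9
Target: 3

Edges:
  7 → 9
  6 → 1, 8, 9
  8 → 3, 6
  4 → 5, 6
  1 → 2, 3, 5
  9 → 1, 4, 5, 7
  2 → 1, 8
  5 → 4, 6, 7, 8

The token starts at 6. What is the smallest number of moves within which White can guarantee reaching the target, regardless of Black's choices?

2

A0 = {3}
A1: add {8} — 8 (White) has 8→3.
A2: add {2, 6} — 2 (White) has 2→8; 6 (White) has 6→8.
6 enters the attractor at level 2, so White can force the target in 2 moves from there.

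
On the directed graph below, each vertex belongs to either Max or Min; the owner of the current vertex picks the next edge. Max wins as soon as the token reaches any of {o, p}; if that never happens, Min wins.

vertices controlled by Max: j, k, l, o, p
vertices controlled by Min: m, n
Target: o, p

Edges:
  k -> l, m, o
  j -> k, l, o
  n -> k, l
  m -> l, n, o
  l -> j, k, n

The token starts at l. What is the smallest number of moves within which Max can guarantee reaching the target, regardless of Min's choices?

A0 = {o, p}
A1: add {j, k} — j (Max) has j→o; k (Max) has k→o.
A2: add {l} — l (Max) has l→j.
l enters the attractor at level 2, so Max can force the target in 2 moves from there.

2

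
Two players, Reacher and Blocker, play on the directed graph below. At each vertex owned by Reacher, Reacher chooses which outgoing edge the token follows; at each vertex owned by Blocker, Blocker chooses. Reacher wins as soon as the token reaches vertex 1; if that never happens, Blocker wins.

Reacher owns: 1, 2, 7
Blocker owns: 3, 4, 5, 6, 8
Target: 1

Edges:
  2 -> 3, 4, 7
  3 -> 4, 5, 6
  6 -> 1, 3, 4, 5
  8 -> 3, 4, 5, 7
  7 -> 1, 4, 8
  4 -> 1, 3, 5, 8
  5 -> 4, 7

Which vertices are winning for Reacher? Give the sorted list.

A0 = {1}
A1: add {7} — 7 (Reacher) has 7→1.
A2: add {2} — 2 (Reacher) has 2→7.
A3 = A2; e.g. 3 (Blocker) can still go to 4. Fixed point.
Reacher's winning region = {1, 2, 7}.

1, 2, 7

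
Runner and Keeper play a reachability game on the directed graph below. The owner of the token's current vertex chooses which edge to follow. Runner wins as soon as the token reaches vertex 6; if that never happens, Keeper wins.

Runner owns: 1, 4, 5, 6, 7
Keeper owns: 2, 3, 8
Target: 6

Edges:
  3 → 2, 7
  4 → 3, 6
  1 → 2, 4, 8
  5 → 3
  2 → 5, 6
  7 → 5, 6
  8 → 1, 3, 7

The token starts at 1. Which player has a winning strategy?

A0 = {6}
A1: add {4, 7} — 4 (Runner) has 4→6; 7 (Runner) has 7→6.
A2: add {1} — 1 (Runner) has 1→4.
A3 = A2; e.g. 2 (Keeper) can still go to 5. Fixed point.
1 ∈ A2, so Runner can force the target.

Runner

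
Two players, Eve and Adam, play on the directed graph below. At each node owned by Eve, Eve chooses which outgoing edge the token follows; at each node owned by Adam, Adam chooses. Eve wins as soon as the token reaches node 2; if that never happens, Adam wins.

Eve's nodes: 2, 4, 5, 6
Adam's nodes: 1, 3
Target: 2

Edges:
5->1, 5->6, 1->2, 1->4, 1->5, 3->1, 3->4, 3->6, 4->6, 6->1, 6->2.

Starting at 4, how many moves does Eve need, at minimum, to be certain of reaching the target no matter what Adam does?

2

A0 = {2}
A1: add {6} — 6 (Eve) has 6→2.
A2: add {4, 5} — 4 (Eve) has 4→6; 5 (Eve) has 5→6.
4 enters the attractor at level 2, so Eve can force the target in 2 moves from there.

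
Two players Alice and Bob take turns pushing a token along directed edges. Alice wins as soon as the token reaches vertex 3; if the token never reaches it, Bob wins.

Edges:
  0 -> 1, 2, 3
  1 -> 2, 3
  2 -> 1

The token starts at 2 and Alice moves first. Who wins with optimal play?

Track states (vertex, player-to-move).
A0 = {(3,Alice), (3,Bob)}
A1: add {(0,Alice), (1,Alice)}.
A2: add {(2,Bob)}.
A3 = A2; e.g. (0,Bob) stays out. (2,Alice) never enters ⇒ Bob avoids the target.

Bob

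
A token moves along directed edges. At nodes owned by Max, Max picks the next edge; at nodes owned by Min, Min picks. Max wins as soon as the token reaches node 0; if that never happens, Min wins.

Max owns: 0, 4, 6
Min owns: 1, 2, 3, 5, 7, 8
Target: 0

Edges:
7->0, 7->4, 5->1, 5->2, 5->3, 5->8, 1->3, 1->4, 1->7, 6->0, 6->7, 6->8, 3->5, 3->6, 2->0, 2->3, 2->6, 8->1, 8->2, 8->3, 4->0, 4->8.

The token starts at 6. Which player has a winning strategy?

Max

A0 = {0}
A1: add {4, 6} — 4 (Max) has 4→0; 6 (Max) has 6→0.
6 ∈ A1, so Max can force the target.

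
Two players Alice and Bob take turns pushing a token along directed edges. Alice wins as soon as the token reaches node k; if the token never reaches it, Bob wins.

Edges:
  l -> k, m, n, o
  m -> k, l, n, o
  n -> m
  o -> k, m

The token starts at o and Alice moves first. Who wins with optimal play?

Alice

Track states (vertex, player-to-move).
A0 = {(k,Alice), (k,Bob)}
A1: add {(l,Alice), (m,Alice), (o,Alice)}.
(o,Alice) ∈ A1 ⇒ Alice forces the target.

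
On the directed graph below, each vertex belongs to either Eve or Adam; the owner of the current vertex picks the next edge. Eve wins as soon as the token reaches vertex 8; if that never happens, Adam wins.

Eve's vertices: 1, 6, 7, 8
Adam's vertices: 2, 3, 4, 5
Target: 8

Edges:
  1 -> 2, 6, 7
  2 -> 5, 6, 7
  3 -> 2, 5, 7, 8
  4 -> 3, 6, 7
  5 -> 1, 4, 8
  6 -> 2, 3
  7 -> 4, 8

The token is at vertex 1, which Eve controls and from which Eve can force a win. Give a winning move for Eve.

A0 = {8}
A1: add {7} — 7 (Eve) has 7→8.
A2: add {1} — 1 (Eve) has 1→7.
A3 = A2; e.g. 2 (Adam) can still go to 5. Fixed point.
From 1, successor 7 is in the attractor (rank 1); the other successors 2, 6 are not.

7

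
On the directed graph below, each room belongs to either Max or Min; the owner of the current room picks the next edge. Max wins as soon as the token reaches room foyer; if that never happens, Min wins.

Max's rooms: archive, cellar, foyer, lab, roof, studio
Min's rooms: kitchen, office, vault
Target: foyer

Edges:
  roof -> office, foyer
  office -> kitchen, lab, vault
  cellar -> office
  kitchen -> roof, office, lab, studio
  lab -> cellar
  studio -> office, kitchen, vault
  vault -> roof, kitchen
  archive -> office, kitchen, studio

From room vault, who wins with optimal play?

Min

A0 = {foyer}
A1: add {roof} — roof (Max) has roof→foyer.
A2 = A1; e.g. office (Min) can still go to kitchen. Fixed point.
vault never enters the attractor, so Min can avoid the target forever.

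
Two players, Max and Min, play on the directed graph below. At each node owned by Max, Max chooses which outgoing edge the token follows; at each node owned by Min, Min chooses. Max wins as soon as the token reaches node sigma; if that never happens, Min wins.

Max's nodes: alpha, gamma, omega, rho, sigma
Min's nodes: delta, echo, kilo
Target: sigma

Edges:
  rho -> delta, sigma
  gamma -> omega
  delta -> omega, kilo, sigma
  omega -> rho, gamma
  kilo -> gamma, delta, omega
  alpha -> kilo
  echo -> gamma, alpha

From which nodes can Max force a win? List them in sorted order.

A0 = {sigma}
A1: add {rho} — rho (Max) has rho→sigma.
A2: add {omega} — omega (Max) has omega→rho.
A3: add {gamma} — gamma (Max) has gamma→omega.
A4 = A3; e.g. delta (Min) can still go to kilo. Fixed point.
Max's winning region = {gamma, omega, rho, sigma}.

gamma, omega, rho, sigma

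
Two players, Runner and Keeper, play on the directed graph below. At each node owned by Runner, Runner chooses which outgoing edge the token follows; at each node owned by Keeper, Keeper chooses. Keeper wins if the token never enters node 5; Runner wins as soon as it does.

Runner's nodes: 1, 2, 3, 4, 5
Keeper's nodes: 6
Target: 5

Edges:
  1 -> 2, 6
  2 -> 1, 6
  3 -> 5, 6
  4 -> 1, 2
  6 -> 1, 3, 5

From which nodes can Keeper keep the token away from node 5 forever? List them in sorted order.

A0 = {5}
A1: add {3} — 3 (Runner) has 3→5.
A2 = A1; e.g. 1 (Runner) has no edge into A1. Fixed point.
Runner's attractor = {3, 5}; Keeper avoids the target exactly from the complement.

1, 2, 4, 6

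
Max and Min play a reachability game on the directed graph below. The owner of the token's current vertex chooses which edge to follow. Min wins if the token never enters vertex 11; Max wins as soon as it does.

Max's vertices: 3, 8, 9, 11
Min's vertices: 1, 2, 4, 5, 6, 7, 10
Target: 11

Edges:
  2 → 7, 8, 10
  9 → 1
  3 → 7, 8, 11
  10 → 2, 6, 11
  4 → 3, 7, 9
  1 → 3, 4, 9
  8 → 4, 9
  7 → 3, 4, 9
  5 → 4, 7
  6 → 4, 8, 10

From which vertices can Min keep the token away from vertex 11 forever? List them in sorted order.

A0 = {11}
A1: add {3} — 3 (Max) has 3→11.
A2 = A1; e.g. 1 (Min) can still go to 4. Fixed point.
Max's attractor = {3, 11}; Min avoids the target exactly from the complement.

1, 2, 4, 5, 6, 7, 8, 9, 10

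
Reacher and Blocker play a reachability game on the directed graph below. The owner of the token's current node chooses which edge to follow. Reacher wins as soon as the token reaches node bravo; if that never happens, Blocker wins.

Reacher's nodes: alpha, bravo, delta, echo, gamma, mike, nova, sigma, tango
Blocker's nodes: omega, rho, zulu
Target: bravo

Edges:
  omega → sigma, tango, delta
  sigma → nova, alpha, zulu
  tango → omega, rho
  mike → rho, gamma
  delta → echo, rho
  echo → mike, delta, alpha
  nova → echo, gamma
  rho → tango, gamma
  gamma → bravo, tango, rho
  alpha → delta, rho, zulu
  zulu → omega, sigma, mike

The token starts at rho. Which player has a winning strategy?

A0 = {bravo}
A1: add {gamma} — gamma (Reacher) has gamma→bravo.
A2: add {mike, nova} — mike (Reacher) has mike→gamma; nova (Reacher) has nova→gamma.
A3: add {echo, sigma} — sigma (Reacher) has sigma→nova; echo (Reacher) has echo→mike.
A4: add {delta} — delta (Reacher) has delta→echo.
A5: add {alpha} — alpha (Reacher) has alpha→delta.
A6 = A5; e.g. omega (Blocker) can still go to tango. Fixed point.
rho never enters the attractor, so Blocker can avoid the target forever.

Blocker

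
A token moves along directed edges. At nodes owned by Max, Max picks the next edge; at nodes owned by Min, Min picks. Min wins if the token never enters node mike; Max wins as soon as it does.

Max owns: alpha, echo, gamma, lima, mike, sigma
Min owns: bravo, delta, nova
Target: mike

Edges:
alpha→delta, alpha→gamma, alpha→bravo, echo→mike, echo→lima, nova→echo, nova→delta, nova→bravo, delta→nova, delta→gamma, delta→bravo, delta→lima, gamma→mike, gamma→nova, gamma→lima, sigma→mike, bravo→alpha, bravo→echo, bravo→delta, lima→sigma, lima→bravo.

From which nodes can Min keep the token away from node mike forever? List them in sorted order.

bravo, delta, nova

A0 = {mike}
A1: add {echo, gamma, sigma} — echo (Max) has echo→mike; gamma (Max) has gamma→mike; sigma (Max) has sigma→mike.
A2: add {alpha, lima} — alpha (Max) has alpha→gamma; lima (Max) has lima→sigma.
A3 = A2; e.g. nova (Min) can still go to delta. Fixed point.
Max's attractor = {alpha, echo, gamma, lima, mike, sigma}; Min avoids the target exactly from the complement.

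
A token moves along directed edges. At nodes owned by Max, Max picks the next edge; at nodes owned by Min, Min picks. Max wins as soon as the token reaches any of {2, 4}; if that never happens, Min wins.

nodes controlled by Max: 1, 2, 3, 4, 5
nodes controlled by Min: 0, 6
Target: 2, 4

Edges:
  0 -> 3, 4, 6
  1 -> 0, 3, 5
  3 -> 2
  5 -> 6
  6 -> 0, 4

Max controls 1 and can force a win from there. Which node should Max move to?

A0 = {2, 4}
A1: add {3} — 3 (Max) has 3→2.
A2: add {1} — 1 (Max) has 1→3.
A3 = A2; e.g. 0 (Min) can still go to 6. Fixed point.
From 1, successor 3 is in the attractor (rank 1); the other successors 0, 5 are not.

3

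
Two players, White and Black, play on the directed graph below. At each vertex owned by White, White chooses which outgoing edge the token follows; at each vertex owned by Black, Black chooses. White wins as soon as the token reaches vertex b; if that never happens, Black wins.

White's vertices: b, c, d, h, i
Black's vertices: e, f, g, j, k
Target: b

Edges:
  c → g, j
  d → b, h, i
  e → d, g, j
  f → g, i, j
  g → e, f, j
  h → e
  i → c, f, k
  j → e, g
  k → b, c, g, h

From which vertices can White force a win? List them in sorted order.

A0 = {b}
A1: add {d} — d (White) has d→b.
A2 = A1; e.g. c (White) has no edge into A1. Fixed point.
White's winning region = {b, d}.

b, d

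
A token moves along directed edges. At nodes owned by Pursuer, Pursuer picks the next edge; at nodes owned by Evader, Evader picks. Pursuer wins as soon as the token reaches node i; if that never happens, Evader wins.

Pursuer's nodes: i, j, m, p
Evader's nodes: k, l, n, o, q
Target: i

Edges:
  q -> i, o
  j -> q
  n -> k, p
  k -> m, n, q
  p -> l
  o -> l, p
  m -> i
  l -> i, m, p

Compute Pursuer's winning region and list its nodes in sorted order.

i, m

A0 = {i}
A1: add {m} — m (Pursuer) has m→i.
A2 = A1; e.g. j (Pursuer) has no edge into A1. Fixed point.
Pursuer's winning region = {i, m}.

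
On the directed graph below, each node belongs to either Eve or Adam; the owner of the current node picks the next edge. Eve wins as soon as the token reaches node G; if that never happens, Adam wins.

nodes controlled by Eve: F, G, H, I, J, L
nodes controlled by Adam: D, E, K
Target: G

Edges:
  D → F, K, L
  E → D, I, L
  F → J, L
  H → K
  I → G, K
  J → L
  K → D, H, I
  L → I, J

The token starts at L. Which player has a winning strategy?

Eve

A0 = {G}
A1: add {I} — I (Eve) has I→G.
A2: add {L} — L (Eve) has L→I.
L ∈ A2, so Eve can force the target.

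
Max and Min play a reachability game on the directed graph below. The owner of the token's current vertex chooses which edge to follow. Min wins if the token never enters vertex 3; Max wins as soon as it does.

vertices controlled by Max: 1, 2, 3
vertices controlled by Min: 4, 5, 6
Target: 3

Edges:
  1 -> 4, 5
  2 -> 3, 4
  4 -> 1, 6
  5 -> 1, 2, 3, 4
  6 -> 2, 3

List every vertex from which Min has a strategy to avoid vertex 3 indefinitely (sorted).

A0 = {3}
A1: add {2} — 2 (Max) has 2→3.
A2: add {6} — 6 (Min): all of {2, 3} already in.
A3 = A2; e.g. 1 (Max) has no edge into A2. Fixed point.
Max's attractor = {2, 3, 6}; Min avoids the target exactly from the complement.

1, 4, 5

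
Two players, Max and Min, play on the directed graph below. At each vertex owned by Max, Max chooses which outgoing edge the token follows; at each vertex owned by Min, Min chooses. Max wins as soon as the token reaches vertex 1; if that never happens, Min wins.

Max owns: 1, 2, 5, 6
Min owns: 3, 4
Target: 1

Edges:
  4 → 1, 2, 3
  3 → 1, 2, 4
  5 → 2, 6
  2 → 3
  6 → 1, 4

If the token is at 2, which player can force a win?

A0 = {1}
A1: add {6} — 6 (Max) has 6→1.
A2: add {5} — 5 (Max) has 5→6.
A3 = A2; e.g. 2 (Max) has no edge into A2. Fixed point.
2 never enters the attractor, so Min can avoid the target forever.

Min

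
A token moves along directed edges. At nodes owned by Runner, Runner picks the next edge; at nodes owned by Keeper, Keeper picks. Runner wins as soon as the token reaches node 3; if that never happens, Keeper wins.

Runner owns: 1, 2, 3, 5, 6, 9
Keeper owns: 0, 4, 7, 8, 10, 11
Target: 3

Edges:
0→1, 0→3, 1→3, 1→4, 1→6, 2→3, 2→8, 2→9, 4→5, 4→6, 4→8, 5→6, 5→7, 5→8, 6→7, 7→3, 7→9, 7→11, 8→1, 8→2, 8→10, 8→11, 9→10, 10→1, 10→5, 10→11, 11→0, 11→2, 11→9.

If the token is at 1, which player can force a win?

A0 = {3}
A1: add {1, 2} — 1 (Runner) has 1→3; 2 (Runner) has 2→3.
1 ∈ A1, so Runner can force the target.

Runner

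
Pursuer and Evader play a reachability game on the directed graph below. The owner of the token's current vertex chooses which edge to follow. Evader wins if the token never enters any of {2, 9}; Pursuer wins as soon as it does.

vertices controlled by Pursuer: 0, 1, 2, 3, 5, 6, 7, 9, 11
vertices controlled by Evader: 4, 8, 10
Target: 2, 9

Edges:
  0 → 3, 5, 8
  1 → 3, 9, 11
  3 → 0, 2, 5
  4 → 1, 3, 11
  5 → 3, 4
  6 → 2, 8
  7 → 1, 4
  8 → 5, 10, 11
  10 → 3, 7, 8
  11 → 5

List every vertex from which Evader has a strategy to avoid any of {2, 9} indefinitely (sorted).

A0 = {2, 9}
A1: add {1, 3, 6} — 1 (Pursuer) has 1→9; 3 (Pursuer) has 3→2; 6 (Pursuer) has 6→2.
A2: add {0, 5, 7} — 0 (Pursuer) has 0→3; 5 (Pursuer) has 5→3; 7 (Pursuer) has 7→1.
A3: add {11} — 11 (Pursuer) has 11→5.
A4: add {4} — 4 (Evader): all of {1, 3, 11} already in.
A5 = A4; e.g. 8 (Evader) can still go to 10. Fixed point.
Pursuer's attractor = {0, 1, 2, 3, 4, 5, 6, 7, 9, 11}; Evader avoids the target exactly from the complement.

8, 10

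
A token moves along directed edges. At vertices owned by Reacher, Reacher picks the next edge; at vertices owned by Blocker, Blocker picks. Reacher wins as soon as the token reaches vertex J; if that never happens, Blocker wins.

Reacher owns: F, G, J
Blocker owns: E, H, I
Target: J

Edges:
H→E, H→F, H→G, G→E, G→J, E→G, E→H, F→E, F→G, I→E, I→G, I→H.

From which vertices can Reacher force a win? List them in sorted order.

F, G, J

A0 = {J}
A1: add {G} — G (Reacher) has G→J.
A2: add {F} — F (Reacher) has F→G.
A3 = A2; e.g. E (Blocker) can still go to H. Fixed point.
Reacher's winning region = {F, G, J}.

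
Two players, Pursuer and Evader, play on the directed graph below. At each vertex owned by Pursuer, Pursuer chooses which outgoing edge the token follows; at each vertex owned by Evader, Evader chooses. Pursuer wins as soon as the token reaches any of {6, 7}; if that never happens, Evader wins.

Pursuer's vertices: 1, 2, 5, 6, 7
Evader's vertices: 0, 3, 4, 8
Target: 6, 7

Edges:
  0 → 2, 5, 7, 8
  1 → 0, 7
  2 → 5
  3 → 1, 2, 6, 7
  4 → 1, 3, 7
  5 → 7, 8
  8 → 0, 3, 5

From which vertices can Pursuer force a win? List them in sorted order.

A0 = {6, 7}
A1: add {1, 5} — 1 (Pursuer) has 1→7; 5 (Pursuer) has 5→7.
A2: add {2} — 2 (Pursuer) has 2→5.
A3: add {3} — 3 (Evader): all of {1, 2, 6, 7} already in.
A4: add {4} — 4 (Evader): all of {1, 3, 7} already in.
A5 = A4; e.g. 0 (Evader) can still go to 8. Fixed point.
Pursuer's winning region = {1, 2, 3, 4, 5, 6, 7}.

1, 2, 3, 4, 5, 6, 7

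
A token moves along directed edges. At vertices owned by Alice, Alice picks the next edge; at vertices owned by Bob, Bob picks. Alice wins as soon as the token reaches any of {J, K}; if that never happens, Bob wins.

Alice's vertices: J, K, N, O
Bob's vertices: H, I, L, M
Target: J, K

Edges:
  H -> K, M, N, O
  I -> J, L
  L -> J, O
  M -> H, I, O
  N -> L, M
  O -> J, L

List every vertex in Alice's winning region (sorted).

A0 = {J, K}
A1: add {O} — O (Alice) has O→J.
A2: add {L} — L (Bob): all of {J, O} already in.
A3: add {I, N} — I (Bob): all of {J, L} already in; N (Alice) has N→L.
A4 = A3; e.g. H (Bob) can still go to M. Fixed point.
Alice's winning region = {I, J, K, L, N, O}.

I, J, K, L, N, O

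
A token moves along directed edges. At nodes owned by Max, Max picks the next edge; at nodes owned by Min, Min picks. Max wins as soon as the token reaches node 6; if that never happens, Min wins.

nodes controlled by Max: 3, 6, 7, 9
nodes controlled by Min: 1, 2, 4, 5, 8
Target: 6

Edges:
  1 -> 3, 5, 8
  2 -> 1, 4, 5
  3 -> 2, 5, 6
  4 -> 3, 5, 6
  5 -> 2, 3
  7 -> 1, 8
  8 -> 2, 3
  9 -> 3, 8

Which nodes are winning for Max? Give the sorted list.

A0 = {6}
A1: add {3} — 3 (Max) has 3→6.
A2: add {9} — 9 (Max) has 9→3.
A3 = A2; e.g. 1 (Min) can still go to 5. Fixed point.
Max's winning region = {3, 6, 9}.

3, 6, 9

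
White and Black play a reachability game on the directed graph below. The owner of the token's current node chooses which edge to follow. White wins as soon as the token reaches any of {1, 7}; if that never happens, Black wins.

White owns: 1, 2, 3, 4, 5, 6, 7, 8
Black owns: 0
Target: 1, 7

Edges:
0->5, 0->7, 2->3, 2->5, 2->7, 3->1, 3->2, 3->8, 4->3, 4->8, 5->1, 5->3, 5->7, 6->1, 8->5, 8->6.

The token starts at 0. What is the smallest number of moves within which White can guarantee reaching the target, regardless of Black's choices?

2

A0 = {1, 7}
A1: add {2, 3, 5, 6} — 2 (White) has 2→7; 3 (White) has 3→1; 5 (White) has 5→1; 6 (White) has 6→1.
A2: add {0, 4, 8} — 0 (Black): all of {5, 7} already in; 4 (White) has 4→3; 8 (White) has 8→5.
A2 = all vertices. Fixed point.
0 enters the attractor at level 2, so White can force the target in 2 moves from there.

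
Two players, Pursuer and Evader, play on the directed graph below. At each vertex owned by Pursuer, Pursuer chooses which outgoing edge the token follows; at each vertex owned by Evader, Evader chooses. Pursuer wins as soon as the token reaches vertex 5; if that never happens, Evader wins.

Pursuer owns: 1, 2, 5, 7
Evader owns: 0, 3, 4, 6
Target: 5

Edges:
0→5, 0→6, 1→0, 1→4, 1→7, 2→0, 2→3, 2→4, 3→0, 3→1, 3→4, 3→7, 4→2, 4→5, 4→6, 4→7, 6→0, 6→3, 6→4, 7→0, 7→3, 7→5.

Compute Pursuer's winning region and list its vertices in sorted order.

A0 = {5}
A1: add {7} — 7 (Pursuer) has 7→5.
A2: add {1} — 1 (Pursuer) has 1→7.
A3 = A2; e.g. 0 (Evader) can still go to 6. Fixed point.
Pursuer's winning region = {1, 5, 7}.

1, 5, 7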